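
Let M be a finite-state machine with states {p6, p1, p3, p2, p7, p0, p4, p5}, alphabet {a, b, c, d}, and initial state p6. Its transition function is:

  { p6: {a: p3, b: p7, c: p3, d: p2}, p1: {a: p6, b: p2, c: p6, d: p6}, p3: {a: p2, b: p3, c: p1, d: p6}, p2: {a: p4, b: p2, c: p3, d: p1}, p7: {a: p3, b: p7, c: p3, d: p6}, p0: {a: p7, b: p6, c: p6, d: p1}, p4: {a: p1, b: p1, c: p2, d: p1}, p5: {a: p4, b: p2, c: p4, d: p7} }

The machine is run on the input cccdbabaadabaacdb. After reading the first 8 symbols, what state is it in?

Trace: p6 -c-> p3 -c-> p1 -c-> p6 -d-> p2 -b-> p2 -a-> p4 -b-> p1 -a-> p6
After 8 symbols: p6.

p6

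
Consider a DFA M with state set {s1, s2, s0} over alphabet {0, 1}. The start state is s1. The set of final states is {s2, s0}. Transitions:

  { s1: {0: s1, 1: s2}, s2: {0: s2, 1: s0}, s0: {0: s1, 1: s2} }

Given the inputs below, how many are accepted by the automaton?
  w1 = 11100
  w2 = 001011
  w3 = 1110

w1:
  start at s1
  read '1': s1 → s2
  read '1': s2 → s0
  read '1': s0 → s2
  read '0': s2 → s2
  read '0': s2 → s2
  end s2, accepted
w2:
  start at s1
  read '0': s1 → s1
  read '0': s1 → s1
  read '1': s1 → s2
  read '0': s2 → s2
  read '1': s2 → s0
  read '1': s0 → s2
  end s2, accepted
w3:
  start at s1
  read '1': s1 → s2
  read '1': s2 → s0
  read '1': s0 → s2
  read '0': s2 → s2
  end s2, accepted

3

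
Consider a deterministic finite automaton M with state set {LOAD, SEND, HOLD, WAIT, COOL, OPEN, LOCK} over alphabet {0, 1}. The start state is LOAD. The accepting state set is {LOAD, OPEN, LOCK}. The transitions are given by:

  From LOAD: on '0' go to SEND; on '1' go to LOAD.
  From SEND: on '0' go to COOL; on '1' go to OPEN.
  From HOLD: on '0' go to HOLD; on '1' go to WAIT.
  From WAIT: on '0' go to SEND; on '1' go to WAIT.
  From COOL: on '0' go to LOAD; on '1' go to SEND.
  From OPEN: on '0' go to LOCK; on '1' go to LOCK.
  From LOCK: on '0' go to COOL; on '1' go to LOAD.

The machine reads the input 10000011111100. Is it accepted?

No

LOAD → LOAD → SEND → COOL → LOAD → SEND → COOL → SEND → OPEN → LOCK → LOAD → LOAD → LOAD → SEND → COOL
End state COOL is not accepting.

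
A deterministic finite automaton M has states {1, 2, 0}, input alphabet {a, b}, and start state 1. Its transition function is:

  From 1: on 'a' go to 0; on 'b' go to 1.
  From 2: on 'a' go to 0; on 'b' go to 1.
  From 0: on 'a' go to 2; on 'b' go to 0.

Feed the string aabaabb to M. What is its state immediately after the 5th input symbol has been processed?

start at 1
read 'a': 1 → 0
read 'a': 0 → 2
read 'b': 2 → 1
read 'a': 1 → 0
read 'a': 0 → 2
After 5 symbols: 2.

2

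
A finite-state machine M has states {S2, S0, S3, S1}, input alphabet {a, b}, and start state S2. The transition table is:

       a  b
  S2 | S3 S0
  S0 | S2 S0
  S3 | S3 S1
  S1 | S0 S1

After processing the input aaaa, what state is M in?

S3

start at S2
read 'a': S2 → S3
read 'a': S3 → S3
read 'a': S3 → S3
read 'a': S3 → S3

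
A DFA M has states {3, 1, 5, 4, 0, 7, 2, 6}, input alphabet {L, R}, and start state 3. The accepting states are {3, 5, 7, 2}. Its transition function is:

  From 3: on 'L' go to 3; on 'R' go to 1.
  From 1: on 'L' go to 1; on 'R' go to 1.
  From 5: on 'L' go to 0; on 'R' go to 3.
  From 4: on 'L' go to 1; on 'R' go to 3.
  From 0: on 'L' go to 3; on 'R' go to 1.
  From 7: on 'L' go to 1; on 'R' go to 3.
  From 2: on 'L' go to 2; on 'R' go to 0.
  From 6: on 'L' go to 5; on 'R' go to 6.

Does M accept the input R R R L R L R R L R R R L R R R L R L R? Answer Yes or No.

Trace: 3 -R-> 1 -R-> 1 -R-> 1 -L-> 1 -R-> 1 -L-> 1 -R-> 1 -R-> 1 -L-> 1 -R-> 1 -R-> 1 -R-> 1 -L-> 1 -R-> 1 -R-> 1 -R-> 1 -L-> 1 -R-> 1 -L-> 1 -R-> 1
End state 1 is not accepting.

No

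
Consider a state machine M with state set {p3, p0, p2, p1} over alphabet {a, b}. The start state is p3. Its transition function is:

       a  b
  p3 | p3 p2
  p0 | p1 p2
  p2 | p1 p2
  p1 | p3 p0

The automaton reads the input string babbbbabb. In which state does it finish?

p2

Trace: p3 -b-> p2 -a-> p1 -b-> p0 -b-> p2 -b-> p2 -b-> p2 -a-> p1 -b-> p0 -b-> p2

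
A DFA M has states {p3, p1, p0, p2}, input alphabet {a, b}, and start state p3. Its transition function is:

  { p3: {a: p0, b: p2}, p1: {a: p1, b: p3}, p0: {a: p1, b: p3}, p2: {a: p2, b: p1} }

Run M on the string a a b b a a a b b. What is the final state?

p3

p3 → p0 → p1 → p3 → p2 → p2 → p2 → p2 → p1 → p3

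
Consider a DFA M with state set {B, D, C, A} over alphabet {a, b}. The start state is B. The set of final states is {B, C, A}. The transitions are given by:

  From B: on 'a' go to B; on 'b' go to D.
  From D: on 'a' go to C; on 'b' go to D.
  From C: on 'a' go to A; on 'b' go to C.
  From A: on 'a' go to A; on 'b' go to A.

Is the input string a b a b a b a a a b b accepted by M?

Yes

Trace: B -a-> B -b-> D -a-> C -b-> C -a-> A -b-> A -a-> A -a-> A -a-> A -b-> A -b-> A
End state A is accepting.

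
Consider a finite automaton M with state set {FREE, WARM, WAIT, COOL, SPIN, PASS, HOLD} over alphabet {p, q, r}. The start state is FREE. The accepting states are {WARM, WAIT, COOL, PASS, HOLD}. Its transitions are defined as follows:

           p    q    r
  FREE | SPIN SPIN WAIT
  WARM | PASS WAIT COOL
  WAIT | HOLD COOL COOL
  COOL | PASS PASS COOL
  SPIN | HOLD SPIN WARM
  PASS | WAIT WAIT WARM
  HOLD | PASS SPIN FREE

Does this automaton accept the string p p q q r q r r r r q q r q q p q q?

No

start at FREE
read 'p': FREE → SPIN
read 'p': SPIN → HOLD
read 'q': HOLD → SPIN
read 'q': SPIN → SPIN
read 'r': SPIN → WARM
read 'q': WARM → WAIT
read 'r': WAIT → COOL
read 'r': COOL → COOL
read 'r': COOL → COOL
read 'r': COOL → COOL
read 'q': COOL → PASS
read 'q': PASS → WAIT
read 'r': WAIT → COOL
read 'q': COOL → PASS
read 'q': PASS → WAIT
read 'p': WAIT → HOLD
read 'q': HOLD → SPIN
read 'q': SPIN → SPIN
End state SPIN is not accepting.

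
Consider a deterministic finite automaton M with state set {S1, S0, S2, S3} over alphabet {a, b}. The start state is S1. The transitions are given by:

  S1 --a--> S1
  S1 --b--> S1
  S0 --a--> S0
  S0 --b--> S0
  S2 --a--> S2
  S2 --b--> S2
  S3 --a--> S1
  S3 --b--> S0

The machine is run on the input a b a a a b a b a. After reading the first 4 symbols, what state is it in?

S1

start at S1
read 'a': S1 → S1
read 'b': S1 → S1
read 'a': S1 → S1
read 'a': S1 → S1
After 4 symbols: S1.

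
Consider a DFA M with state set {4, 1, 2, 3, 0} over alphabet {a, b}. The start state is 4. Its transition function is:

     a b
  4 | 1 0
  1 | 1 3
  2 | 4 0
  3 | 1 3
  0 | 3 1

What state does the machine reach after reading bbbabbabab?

3

start at 4
read 'b': 4 → 0
read 'b': 0 → 1
read 'b': 1 → 3
read 'a': 3 → 1
read 'b': 1 → 3
read 'b': 3 → 3
read 'a': 3 → 1
read 'b': 1 → 3
read 'a': 3 → 1
read 'b': 1 → 3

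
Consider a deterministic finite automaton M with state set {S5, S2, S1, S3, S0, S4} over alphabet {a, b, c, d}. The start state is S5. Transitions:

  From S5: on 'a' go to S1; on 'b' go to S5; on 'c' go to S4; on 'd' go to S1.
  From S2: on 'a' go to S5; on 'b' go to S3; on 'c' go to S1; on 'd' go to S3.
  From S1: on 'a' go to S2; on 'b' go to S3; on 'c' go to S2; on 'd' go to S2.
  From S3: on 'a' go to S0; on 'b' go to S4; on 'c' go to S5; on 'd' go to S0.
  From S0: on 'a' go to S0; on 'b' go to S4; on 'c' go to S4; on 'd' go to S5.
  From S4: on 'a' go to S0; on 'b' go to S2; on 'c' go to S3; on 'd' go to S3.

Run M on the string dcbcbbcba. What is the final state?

start at S5
read 'd': S5 → S1
read 'c': S1 → S2
read 'b': S2 → S3
read 'c': S3 → S5
read 'b': S5 → S5
read 'b': S5 → S5
read 'c': S5 → S4
read 'b': S4 → S2
read 'a': S2 → S5

S5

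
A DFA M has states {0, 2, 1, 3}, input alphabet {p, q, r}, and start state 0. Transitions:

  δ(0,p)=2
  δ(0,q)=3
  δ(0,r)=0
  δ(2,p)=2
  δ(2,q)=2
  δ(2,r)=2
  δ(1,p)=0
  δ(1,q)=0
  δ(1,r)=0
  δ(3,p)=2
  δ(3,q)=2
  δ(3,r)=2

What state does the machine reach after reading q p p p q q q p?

2

Trace: 0 -q-> 3 -p-> 2 -p-> 2 -p-> 2 -q-> 2 -q-> 2 -q-> 2 -p-> 2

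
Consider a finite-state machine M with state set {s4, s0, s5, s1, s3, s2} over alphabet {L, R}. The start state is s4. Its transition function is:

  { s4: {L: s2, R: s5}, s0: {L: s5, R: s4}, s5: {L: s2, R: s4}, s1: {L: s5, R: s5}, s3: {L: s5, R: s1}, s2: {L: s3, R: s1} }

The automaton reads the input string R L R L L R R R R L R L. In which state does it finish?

s4 → s5 → s2 → s1 → s5 → s2 → s1 → s5 → s4 → s5 → s2 → s1 → s5

s5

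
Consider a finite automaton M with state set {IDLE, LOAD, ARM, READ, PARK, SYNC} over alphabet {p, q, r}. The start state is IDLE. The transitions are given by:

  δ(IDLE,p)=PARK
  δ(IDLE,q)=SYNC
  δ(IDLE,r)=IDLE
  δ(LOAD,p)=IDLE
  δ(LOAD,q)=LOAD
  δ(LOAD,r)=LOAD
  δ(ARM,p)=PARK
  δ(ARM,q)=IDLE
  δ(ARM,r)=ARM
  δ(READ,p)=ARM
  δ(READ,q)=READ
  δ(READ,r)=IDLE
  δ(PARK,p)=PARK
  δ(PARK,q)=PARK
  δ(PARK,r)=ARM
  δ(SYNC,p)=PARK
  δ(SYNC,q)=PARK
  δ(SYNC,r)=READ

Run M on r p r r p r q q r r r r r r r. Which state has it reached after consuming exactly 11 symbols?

IDLE

start at IDLE
read 'r': IDLE → IDLE
read 'p': IDLE → PARK
read 'r': PARK → ARM
read 'r': ARM → ARM
read 'p': ARM → PARK
read 'r': PARK → ARM
read 'q': ARM → IDLE
read 'q': IDLE → SYNC
read 'r': SYNC → READ
read 'r': READ → IDLE
read 'r': IDLE → IDLE
After 11 symbols: IDLE.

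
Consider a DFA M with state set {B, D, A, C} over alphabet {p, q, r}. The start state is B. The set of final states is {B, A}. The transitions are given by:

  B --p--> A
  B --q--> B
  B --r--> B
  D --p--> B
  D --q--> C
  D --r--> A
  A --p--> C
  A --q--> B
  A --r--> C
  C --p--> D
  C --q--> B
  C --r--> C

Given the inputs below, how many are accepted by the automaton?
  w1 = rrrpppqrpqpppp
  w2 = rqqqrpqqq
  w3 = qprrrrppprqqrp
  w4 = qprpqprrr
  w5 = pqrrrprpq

2

w1: Trace: B -r-> B -r-> B -r-> B -p-> A -p-> C -p-> D -q-> C -r-> C -p-> D -q-> C -p-> D -p-> B -p-> A -p-> C  → end C, rejected
w2: Trace: B -r-> B -q-> B -q-> B -q-> B -r-> B -p-> A -q-> B -q-> B -q-> B  → end B, accepted
w3: Trace: B -q-> B -p-> A -r-> C -r-> C -r-> C -r-> C -p-> D -p-> B -p-> A -r-> C -q-> B -q-> B -r-> B -p-> A  → end A, accepted
w4: Trace: B -q-> B -p-> A -r-> C -p-> D -q-> C -p-> D -r-> A -r-> C -r-> C  → end C, rejected
w5: Trace: B -p-> A -q-> B -r-> B -r-> B -r-> B -p-> A -r-> C -p-> D -q-> C  → end C, rejected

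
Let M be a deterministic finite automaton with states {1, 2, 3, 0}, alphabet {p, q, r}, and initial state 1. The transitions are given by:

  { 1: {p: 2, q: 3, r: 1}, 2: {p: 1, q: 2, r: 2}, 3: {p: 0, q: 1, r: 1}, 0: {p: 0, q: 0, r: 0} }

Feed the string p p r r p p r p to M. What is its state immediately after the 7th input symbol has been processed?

1

Trace: 1 -p-> 2 -p-> 1 -r-> 1 -r-> 1 -p-> 2 -p-> 1 -r-> 1
After 7 symbols: 1.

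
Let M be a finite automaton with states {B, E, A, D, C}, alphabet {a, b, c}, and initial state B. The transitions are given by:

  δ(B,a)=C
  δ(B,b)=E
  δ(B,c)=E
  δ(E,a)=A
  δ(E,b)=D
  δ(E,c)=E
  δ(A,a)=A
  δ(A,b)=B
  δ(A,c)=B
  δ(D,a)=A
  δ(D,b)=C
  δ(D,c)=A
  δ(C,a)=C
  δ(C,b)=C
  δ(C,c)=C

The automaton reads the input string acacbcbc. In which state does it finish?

start at B
read 'a': B → C
read 'c': C → C
read 'a': C → C
read 'c': C → C
read 'b': C → C
read 'c': C → C
read 'b': C → C
read 'c': C → C

C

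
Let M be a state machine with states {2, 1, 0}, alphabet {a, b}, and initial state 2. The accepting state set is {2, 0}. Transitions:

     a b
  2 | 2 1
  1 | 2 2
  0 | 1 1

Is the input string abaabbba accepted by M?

2 → 2 → 1 → 2 → 2 → 1 → 2 → 1 → 2
End state 2 is accepting.

Yes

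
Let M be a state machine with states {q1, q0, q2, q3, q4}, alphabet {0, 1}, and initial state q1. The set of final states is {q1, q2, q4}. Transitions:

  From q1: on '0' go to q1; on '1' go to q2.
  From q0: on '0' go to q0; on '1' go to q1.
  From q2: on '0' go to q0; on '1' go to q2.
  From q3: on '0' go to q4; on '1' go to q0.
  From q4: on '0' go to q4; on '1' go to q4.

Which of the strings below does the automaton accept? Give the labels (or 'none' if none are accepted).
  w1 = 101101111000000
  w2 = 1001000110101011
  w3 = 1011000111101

w1: q1 → q2 → q0 → q1 → q2 → q0 → q1 → q2 → q2 → q2 → q0 → q0 → q0 → q0 → q0 → q0  → end q0, rejected
w2: q1 → q2 → q0 → q0 → q1 → q1 → q1 → q1 → q2 → q2 → q0 → q1 → q1 → q2 → q0 → q1 → q2  → end q2, accepted
w3: q1 → q2 → q0 → q1 → q2 → q0 → q0 → q0 → q1 → q2 → q2 → q2 → q0 → q1  → end q1, accepted

w2, w3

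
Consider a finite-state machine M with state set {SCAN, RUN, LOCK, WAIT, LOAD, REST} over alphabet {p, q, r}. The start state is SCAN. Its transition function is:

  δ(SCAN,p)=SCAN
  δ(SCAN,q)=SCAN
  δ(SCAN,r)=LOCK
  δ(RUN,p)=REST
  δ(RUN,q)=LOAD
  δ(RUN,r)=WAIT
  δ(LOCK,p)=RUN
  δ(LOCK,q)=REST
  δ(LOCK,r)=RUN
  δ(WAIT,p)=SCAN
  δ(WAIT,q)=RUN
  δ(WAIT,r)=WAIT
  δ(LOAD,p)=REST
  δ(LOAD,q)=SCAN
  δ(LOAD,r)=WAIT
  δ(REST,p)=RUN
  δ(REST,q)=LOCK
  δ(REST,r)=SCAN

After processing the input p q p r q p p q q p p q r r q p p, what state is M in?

SCAN → SCAN → SCAN → SCAN → LOCK → REST → RUN → REST → LOCK → REST → RUN → REST → LOCK → RUN → WAIT → RUN → REST → RUN

RUN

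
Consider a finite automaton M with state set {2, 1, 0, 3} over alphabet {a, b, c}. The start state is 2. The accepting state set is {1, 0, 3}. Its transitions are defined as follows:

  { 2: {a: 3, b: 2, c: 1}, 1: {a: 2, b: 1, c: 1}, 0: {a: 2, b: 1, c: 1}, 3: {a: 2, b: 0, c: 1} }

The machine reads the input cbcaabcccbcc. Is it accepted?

start at 2
read 'c': 2 → 1
read 'b': 1 → 1
read 'c': 1 → 1
read 'a': 1 → 2
read 'a': 2 → 3
read 'b': 3 → 0
read 'c': 0 → 1
read 'c': 1 → 1
read 'c': 1 → 1
read 'b': 1 → 1
read 'c': 1 → 1
read 'c': 1 → 1
End state 1 is accepting.

Yes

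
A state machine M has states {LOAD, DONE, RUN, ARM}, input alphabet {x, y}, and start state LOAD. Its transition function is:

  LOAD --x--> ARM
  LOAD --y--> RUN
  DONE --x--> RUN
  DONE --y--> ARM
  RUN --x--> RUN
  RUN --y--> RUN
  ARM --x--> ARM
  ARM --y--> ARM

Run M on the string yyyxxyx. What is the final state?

LOAD → RUN → RUN → RUN → RUN → RUN → RUN → RUN

RUN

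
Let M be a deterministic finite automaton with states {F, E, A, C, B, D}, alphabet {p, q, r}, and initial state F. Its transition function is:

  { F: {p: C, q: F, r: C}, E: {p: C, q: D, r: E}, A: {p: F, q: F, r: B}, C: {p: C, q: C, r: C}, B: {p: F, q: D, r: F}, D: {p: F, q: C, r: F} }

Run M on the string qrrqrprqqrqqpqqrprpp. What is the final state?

F → F → C → C → C → C → C → C → C → C → C → C → C → C → C → C → C → C → C → C → C

C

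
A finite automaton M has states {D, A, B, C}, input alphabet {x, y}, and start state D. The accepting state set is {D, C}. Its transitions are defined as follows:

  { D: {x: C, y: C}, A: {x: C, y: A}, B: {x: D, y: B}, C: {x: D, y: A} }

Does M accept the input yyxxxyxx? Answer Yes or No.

D → C → A → C → D → C → A → C → D
End state D is accepting.

Yes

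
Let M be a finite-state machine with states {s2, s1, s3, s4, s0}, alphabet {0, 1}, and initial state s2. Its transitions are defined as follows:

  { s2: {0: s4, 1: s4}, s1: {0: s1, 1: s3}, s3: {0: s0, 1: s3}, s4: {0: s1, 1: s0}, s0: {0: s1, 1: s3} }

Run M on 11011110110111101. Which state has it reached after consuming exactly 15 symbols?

Trace: s2 -1-> s4 -1-> s0 -0-> s1 -1-> s3 -1-> s3 -1-> s3 -1-> s3 -0-> s0 -1-> s3 -1-> s3 -0-> s0 -1-> s3 -1-> s3 -1-> s3 -1-> s3
After 15 symbols: s3.

s3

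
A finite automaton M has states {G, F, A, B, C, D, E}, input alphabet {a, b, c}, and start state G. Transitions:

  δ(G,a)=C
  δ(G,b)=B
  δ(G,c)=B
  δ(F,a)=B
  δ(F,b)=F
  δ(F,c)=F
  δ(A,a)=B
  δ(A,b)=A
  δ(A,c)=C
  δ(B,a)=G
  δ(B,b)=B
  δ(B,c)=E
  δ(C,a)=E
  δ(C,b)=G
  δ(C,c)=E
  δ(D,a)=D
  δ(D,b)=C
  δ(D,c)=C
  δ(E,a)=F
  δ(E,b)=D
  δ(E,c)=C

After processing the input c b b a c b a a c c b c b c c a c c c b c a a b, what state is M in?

G → B → B → B → G → B → B → G → C → E → C → G → B → B → E → C → E → C → E → C → G → B → G → C → G

G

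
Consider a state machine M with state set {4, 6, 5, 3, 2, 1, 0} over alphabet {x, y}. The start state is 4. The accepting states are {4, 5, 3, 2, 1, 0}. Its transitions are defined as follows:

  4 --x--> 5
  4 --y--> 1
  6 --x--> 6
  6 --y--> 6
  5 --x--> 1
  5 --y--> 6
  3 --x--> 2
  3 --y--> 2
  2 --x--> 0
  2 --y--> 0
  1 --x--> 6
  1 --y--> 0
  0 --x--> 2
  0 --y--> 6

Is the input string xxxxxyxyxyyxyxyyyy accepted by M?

start at 4
read 'x': 4 → 5
read 'x': 5 → 1
read 'x': 1 → 6
read 'x': 6 → 6
read 'x': 6 → 6
read 'y': 6 → 6
read 'x': 6 → 6
read 'y': 6 → 6
read 'x': 6 → 6
read 'y': 6 → 6
read 'y': 6 → 6
read 'x': 6 → 6
read 'y': 6 → 6
read 'x': 6 → 6
read 'y': 6 → 6
read 'y': 6 → 6
read 'y': 6 → 6
read 'y': 6 → 6
End state 6 is not accepting.

No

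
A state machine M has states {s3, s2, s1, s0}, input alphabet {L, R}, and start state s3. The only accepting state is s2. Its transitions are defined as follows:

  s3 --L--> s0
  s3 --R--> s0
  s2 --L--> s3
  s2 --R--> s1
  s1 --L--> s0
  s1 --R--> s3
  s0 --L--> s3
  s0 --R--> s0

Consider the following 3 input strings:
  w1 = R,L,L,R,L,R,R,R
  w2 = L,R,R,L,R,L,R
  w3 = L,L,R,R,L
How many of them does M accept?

0

w1: Trace: s3 -R-> s0 -L-> s3 -L-> s0 -R-> s0 -L-> s3 -R-> s0 -R-> s0 -R-> s0  → end s0, rejected
w2: Trace: s3 -L-> s0 -R-> s0 -R-> s0 -L-> s3 -R-> s0 -L-> s3 -R-> s0  → end s0, rejected
w3: Trace: s3 -L-> s0 -L-> s3 -R-> s0 -R-> s0 -L-> s3  → end s3, rejected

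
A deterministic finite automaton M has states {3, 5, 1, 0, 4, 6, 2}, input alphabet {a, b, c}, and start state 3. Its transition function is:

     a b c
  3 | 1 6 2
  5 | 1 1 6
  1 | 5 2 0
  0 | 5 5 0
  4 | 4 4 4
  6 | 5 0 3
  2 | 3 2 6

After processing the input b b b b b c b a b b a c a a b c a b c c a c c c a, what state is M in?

3

3 → 6 → 0 → 5 → 1 → 2 → 6 → 0 → 5 → 1 → 2 → 3 → 2 → 3 → 1 → 2 → 6 → 5 → 1 → 0 → 0 → 5 → 6 → 3 → 2 → 3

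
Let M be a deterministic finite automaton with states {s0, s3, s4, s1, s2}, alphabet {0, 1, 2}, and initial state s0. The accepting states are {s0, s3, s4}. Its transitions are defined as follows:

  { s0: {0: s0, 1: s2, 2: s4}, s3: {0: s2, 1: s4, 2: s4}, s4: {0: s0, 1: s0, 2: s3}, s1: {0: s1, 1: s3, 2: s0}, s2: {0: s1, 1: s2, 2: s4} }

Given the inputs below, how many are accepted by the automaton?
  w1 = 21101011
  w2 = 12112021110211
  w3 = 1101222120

w1: Trace: s0 -2-> s4 -1-> s0 -1-> s2 -0-> s1 -1-> s3 -0-> s2 -1-> s2 -1-> s2  → end s2, rejected
w2: Trace: s0 -1-> s2 -2-> s4 -1-> s0 -1-> s2 -2-> s4 -0-> s0 -2-> s4 -1-> s0 -1-> s2 -1-> s2 -0-> s1 -2-> s0 -1-> s2 -1-> s2  → end s2, rejected
w3: Trace: s0 -1-> s2 -1-> s2 -0-> s1 -1-> s3 -2-> s4 -2-> s3 -2-> s4 -1-> s0 -2-> s4 -0-> s0  → end s0, accepted

1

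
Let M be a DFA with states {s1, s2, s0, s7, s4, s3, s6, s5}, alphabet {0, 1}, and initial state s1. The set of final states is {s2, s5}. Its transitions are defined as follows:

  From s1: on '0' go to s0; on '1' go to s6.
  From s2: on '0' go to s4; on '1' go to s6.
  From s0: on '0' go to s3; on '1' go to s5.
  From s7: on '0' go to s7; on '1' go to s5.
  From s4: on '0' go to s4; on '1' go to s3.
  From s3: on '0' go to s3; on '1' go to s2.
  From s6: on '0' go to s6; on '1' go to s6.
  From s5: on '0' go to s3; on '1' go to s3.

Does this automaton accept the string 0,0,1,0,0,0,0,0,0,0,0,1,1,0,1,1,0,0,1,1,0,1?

Trace: s1 -0-> s0 -0-> s3 -1-> s2 -0-> s4 -0-> s4 -0-> s4 -0-> s4 -0-> s4 -0-> s4 -0-> s4 -0-> s4 -1-> s3 -1-> s2 -0-> s4 -1-> s3 -1-> s2 -0-> s4 -0-> s4 -1-> s3 -1-> s2 -0-> s4 -1-> s3
End state s3 is not accepting.

No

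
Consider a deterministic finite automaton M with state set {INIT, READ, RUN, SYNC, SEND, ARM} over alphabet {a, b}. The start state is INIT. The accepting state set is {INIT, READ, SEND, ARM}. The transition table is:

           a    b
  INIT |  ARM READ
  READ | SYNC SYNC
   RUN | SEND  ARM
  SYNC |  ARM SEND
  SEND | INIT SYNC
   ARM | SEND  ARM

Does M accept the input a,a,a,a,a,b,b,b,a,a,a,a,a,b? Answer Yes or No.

No

start at INIT
read 'a': INIT → ARM
read 'a': ARM → SEND
read 'a': SEND → INIT
read 'a': INIT → ARM
read 'a': ARM → SEND
read 'b': SEND → SYNC
read 'b': SYNC → SEND
read 'b': SEND → SYNC
read 'a': SYNC → ARM
read 'a': ARM → SEND
read 'a': SEND → INIT
read 'a': INIT → ARM
read 'a': ARM → SEND
read 'b': SEND → SYNC
End state SYNC is not accepting.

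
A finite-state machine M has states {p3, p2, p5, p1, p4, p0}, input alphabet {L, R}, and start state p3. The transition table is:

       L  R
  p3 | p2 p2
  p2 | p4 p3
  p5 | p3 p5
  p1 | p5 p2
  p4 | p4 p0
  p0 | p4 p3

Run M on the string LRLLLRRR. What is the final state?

p3 → p2 → p3 → p2 → p4 → p4 → p0 → p3 → p2

p2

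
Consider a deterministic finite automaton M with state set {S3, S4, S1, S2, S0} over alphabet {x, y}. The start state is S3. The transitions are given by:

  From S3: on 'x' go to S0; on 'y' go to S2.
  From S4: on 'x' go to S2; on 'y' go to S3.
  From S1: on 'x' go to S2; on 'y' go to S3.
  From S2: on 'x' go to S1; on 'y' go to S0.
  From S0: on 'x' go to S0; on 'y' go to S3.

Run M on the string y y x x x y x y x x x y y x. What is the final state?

S1

S3 → S2 → S0 → S0 → S0 → S0 → S3 → S0 → S3 → S0 → S0 → S0 → S3 → S2 → S1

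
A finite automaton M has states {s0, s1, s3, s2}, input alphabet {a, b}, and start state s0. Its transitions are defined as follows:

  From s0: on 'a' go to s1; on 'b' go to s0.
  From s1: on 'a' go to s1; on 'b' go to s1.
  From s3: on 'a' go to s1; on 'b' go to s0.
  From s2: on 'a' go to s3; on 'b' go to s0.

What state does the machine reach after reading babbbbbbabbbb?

start at s0
read 'b': s0 → s0
read 'a': s0 → s1
read 'b': s1 → s1
read 'b': s1 → s1
read 'b': s1 → s1
read 'b': s1 → s1
read 'b': s1 → s1
read 'b': s1 → s1
read 'a': s1 → s1
read 'b': s1 → s1
read 'b': s1 → s1
read 'b': s1 → s1
read 'b': s1 → s1

s1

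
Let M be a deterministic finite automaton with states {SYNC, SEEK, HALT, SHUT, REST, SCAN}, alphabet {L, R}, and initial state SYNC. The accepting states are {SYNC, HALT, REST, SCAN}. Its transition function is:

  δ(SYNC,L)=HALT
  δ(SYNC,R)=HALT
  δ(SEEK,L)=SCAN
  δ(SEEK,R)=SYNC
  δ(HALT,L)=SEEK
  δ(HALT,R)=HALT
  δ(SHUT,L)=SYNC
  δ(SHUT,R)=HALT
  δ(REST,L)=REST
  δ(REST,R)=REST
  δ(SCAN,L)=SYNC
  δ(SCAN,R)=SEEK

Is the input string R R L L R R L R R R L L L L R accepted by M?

Yes

Trace: SYNC -R-> HALT -R-> HALT -L-> SEEK -L-> SCAN -R-> SEEK -R-> SYNC -L-> HALT -R-> HALT -R-> HALT -R-> HALT -L-> SEEK -L-> SCAN -L-> SYNC -L-> HALT -R-> HALT
End state HALT is accepting.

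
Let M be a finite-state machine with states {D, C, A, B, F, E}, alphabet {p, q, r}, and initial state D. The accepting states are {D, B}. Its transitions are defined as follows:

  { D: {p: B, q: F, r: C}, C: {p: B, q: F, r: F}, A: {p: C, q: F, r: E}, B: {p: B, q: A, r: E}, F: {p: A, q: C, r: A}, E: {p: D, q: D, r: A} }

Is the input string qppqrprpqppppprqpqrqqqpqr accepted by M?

D → F → A → C → F → A → C → F → A → F → A → C → B → B → B → E → D → B → A → E → D → F → C → B → A → E
End state E is not accepting.

No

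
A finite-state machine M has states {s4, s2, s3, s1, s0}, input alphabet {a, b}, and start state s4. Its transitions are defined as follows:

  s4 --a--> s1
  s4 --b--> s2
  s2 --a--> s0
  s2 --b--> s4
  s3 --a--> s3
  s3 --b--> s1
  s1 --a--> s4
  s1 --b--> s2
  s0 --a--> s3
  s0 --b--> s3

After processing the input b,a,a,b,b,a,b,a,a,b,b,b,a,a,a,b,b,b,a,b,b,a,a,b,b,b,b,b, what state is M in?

Trace: s4 -b-> s2 -a-> s0 -a-> s3 -b-> s1 -b-> s2 -a-> s0 -b-> s3 -a-> s3 -a-> s3 -b-> s1 -b-> s2 -b-> s4 -a-> s1 -a-> s4 -a-> s1 -b-> s2 -b-> s4 -b-> s2 -a-> s0 -b-> s3 -b-> s1 -a-> s4 -a-> s1 -b-> s2 -b-> s4 -b-> s2 -b-> s4 -b-> s2

s2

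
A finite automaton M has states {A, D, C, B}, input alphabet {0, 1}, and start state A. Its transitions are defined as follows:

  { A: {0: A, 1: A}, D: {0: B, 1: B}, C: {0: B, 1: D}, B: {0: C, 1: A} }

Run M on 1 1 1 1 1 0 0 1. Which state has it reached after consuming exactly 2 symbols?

A

start at A
read '1': A → A
read '1': A → A
After 2 symbols: A.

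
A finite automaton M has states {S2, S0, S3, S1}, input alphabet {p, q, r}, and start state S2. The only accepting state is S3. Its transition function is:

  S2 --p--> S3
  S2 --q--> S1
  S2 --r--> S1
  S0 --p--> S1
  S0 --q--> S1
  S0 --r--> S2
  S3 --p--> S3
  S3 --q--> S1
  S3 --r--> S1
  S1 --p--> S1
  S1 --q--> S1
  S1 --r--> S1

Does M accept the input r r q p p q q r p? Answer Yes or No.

No

start at S2
read 'r': S2 → S1
read 'r': S1 → S1
read 'q': S1 → S1
read 'p': S1 → S1
read 'p': S1 → S1
read 'q': S1 → S1
read 'q': S1 → S1
read 'r': S1 → S1
read 'p': S1 → S1
End state S1 is not accepting.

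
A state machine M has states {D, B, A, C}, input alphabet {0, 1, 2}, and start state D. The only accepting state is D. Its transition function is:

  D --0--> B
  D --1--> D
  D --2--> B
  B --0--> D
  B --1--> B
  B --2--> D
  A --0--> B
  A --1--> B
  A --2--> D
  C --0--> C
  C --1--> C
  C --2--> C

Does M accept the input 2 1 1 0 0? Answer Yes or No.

D → B → B → B → D → B
End state B is not accepting.

No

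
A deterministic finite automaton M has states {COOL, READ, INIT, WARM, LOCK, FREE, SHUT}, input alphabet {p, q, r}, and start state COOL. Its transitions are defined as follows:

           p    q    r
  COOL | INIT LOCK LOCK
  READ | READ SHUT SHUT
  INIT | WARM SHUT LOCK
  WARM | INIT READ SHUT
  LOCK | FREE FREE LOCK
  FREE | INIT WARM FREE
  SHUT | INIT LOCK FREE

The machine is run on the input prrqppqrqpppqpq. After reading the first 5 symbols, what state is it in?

start at COOL
read 'p': COOL → INIT
read 'r': INIT → LOCK
read 'r': LOCK → LOCK
read 'q': LOCK → FREE
read 'p': FREE → INIT
After 5 symbols: INIT.

INIT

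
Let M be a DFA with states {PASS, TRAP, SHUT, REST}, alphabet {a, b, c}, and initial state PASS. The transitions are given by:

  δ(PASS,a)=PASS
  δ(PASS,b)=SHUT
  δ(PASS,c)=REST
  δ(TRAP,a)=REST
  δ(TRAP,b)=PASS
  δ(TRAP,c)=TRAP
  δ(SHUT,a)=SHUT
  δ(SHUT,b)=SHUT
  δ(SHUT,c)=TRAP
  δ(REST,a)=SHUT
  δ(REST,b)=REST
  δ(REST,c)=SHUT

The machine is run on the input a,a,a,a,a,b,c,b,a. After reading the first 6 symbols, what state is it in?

PASS → PASS → PASS → PASS → PASS → PASS → SHUT
After 6 symbols: SHUT.

SHUT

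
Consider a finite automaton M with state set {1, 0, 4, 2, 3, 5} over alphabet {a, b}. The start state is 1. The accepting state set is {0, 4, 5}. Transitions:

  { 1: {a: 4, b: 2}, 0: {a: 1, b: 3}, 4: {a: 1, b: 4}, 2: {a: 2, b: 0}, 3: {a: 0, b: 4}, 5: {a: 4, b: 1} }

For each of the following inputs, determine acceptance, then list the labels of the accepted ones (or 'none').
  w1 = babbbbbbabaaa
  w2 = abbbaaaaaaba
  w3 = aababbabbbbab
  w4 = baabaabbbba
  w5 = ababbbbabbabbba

w5

w1: Trace: 1 -b-> 2 -a-> 2 -b-> 0 -b-> 3 -b-> 4 -b-> 4 -b-> 4 -b-> 4 -a-> 1 -b-> 2 -a-> 2 -a-> 2 -a-> 2  → end 2, rejected
w2: Trace: 1 -a-> 4 -b-> 4 -b-> 4 -b-> 4 -a-> 1 -a-> 4 -a-> 1 -a-> 4 -a-> 1 -a-> 4 -b-> 4 -a-> 1  → end 1, rejected
w3: Trace: 1 -a-> 4 -a-> 1 -b-> 2 -a-> 2 -b-> 0 -b-> 3 -a-> 0 -b-> 3 -b-> 4 -b-> 4 -b-> 4 -a-> 1 -b-> 2  → end 2, rejected
w4: Trace: 1 -b-> 2 -a-> 2 -a-> 2 -b-> 0 -a-> 1 -a-> 4 -b-> 4 -b-> 4 -b-> 4 -b-> 4 -a-> 1  → end 1, rejected
w5: Trace: 1 -a-> 4 -b-> 4 -a-> 1 -b-> 2 -b-> 0 -b-> 3 -b-> 4 -a-> 1 -b-> 2 -b-> 0 -a-> 1 -b-> 2 -b-> 0 -b-> 3 -a-> 0  → end 0, accepted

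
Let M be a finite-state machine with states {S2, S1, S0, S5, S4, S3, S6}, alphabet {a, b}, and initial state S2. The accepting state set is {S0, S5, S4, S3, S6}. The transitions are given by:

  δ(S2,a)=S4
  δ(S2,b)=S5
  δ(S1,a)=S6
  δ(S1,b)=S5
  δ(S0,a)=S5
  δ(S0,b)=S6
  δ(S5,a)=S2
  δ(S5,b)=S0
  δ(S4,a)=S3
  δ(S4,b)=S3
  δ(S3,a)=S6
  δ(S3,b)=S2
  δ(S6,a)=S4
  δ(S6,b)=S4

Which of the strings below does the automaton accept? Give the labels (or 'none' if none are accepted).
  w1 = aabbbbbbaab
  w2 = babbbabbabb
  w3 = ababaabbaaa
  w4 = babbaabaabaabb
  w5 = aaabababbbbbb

w1: S2 → S4 → S3 → S2 → S5 → S0 → S6 → S4 → S3 → S6 → S4 → S3  → end S3, accepted
w2: S2 → S5 → S2 → S5 → S0 → S6 → S4 → S3 → S2 → S4 → S3 → S2  → end S2, rejected
w3: S2 → S4 → S3 → S6 → S4 → S3 → S6 → S4 → S3 → S6 → S4 → S3  → end S3, accepted
w4: S2 → S5 → S2 → S5 → S0 → S5 → S2 → S5 → S2 → S4 → S3 → S6 → S4 → S3 → S2  → end S2, rejected
w5: S2 → S4 → S3 → S6 → S4 → S3 → S2 → S4 → S3 → S2 → S5 → S0 → S6 → S4  → end S4, accepted

w1, w3, w5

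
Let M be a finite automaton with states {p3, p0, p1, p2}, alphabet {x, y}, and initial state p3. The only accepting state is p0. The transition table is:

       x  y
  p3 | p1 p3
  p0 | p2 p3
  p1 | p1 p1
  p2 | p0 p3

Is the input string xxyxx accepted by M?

start at p3
read 'x': p3 → p1
read 'x': p1 → p1
read 'y': p1 → p1
read 'x': p1 → p1
read 'x': p1 → p1
End state p1 is not accepting.

No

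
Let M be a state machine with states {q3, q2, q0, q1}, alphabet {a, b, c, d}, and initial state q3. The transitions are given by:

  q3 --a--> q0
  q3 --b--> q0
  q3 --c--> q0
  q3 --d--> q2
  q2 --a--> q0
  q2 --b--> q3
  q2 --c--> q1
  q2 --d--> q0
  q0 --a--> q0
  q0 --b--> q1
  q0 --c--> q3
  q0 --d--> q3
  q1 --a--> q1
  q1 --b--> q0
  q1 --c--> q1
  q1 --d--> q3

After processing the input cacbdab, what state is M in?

Trace: q3 -c-> q0 -a-> q0 -c-> q3 -b-> q0 -d-> q3 -a-> q0 -b-> q1

q1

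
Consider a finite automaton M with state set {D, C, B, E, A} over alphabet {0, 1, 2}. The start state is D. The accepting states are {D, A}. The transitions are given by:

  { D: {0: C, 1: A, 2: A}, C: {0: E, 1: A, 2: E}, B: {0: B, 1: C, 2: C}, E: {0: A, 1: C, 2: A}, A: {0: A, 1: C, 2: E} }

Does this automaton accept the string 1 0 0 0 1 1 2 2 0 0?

Trace: D -1-> A -0-> A -0-> A -0-> A -1-> C -1-> A -2-> E -2-> A -0-> A -0-> A
End state A is accepting.

Yes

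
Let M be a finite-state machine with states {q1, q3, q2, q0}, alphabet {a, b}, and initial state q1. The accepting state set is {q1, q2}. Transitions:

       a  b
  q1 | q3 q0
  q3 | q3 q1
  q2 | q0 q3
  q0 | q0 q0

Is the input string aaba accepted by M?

No

q1 → q3 → q3 → q1 → q3
End state q3 is not accepting.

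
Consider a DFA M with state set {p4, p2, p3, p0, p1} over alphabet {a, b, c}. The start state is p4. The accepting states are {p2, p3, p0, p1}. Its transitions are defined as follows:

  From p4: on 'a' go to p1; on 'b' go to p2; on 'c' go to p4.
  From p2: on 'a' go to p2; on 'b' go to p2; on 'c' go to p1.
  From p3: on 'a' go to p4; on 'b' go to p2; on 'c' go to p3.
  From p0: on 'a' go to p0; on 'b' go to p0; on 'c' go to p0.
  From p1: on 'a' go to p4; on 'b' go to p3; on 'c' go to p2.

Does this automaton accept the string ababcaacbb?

p4 → p1 → p3 → p4 → p2 → p1 → p4 → p1 → p2 → p2 → p2
End state p2 is accepting.

Yes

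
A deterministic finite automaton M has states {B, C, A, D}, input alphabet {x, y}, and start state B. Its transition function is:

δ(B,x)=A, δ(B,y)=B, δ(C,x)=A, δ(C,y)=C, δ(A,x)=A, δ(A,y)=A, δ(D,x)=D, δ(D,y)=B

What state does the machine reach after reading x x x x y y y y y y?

A

Trace: B -x-> A -x-> A -x-> A -x-> A -y-> A -y-> A -y-> A -y-> A -y-> A -y-> A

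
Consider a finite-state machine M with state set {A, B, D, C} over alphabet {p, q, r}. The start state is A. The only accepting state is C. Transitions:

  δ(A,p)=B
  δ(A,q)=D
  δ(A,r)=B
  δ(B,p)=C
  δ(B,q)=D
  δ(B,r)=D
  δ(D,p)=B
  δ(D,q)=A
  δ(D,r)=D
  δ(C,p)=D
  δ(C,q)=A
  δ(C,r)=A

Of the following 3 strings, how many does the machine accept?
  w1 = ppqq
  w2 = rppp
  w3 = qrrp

w1: A → B → C → A → D  → end D, rejected
w2: A → B → C → D → B  → end B, rejected
w3: A → D → D → D → B  → end B, rejected

0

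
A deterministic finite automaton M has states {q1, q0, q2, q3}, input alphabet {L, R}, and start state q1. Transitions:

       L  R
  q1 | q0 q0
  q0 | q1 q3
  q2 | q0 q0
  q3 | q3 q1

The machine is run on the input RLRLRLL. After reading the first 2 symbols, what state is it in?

q1

Trace: q1 -R-> q0 -L-> q1
After 2 symbols: q1.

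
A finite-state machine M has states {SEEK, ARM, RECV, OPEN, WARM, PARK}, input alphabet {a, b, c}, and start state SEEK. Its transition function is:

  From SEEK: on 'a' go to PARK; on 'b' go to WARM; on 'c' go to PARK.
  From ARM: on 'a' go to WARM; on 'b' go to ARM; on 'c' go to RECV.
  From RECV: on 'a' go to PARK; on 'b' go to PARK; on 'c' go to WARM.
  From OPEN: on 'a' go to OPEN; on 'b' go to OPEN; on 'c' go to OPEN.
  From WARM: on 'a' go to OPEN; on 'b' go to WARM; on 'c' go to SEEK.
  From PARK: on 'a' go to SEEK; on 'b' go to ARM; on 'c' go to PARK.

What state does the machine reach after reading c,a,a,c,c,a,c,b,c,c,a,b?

Trace: SEEK -c-> PARK -a-> SEEK -a-> PARK -c-> PARK -c-> PARK -a-> SEEK -c-> PARK -b-> ARM -c-> RECV -c-> WARM -a-> OPEN -b-> OPEN

OPEN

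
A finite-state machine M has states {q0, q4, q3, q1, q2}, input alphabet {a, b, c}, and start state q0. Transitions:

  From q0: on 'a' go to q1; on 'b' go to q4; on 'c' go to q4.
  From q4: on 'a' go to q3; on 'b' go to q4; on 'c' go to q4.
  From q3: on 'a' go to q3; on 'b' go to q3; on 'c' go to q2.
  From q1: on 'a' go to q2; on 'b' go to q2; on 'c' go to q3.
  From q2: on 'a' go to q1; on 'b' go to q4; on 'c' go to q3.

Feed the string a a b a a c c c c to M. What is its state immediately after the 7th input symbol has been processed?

start at q0
read 'a': q0 → q1
read 'a': q1 → q2
read 'b': q2 → q4
read 'a': q4 → q3
read 'a': q3 → q3
read 'c': q3 → q2
read 'c': q2 → q3
After 7 symbols: q3.

q3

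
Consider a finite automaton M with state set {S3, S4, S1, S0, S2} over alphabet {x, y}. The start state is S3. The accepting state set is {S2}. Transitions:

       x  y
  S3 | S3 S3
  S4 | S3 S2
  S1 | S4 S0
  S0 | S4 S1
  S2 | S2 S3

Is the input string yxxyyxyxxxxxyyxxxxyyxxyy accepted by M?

Trace: S3 -y-> S3 -x-> S3 -x-> S3 -y-> S3 -y-> S3 -x-> S3 -y-> S3 -x-> S3 -x-> S3 -x-> S3 -x-> S3 -x-> S3 -y-> S3 -y-> S3 -x-> S3 -x-> S3 -x-> S3 -x-> S3 -y-> S3 -y-> S3 -x-> S3 -x-> S3 -y-> S3 -y-> S3
End state S3 is not accepting.

No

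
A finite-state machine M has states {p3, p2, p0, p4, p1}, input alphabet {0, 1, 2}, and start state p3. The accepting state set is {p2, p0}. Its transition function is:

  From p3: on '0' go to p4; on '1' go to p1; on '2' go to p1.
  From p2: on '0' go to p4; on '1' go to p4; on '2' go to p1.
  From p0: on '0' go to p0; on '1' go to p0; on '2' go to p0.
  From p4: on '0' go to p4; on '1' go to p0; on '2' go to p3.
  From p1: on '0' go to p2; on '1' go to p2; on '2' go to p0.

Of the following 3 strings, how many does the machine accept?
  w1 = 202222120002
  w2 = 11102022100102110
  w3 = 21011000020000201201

w1:
  start at p3
  read '2': p3 → p1
  read '0': p1 → p2
  read '2': p2 → p1
  read '2': p1 → p0
  read '2': p0 → p0
  read '2': p0 → p0
  read '1': p0 → p0
  read '2': p0 → p0
  read '0': p0 → p0
  read '0': p0 → p0
  read '0': p0 → p0
  read '2': p0 → p0
  end p0, accepted
w2:
  start at p3
  read '1': p3 → p1
  read '1': p1 → p2
  read '1': p2 → p4
  read '0': p4 → p4
  read '2': p4 → p3
  read '0': p3 → p4
  read '2': p4 → p3
  read '2': p3 → p1
  read '1': p1 → p2
  read '0': p2 → p4
  read '0': p4 → p4
  read '1': p4 → p0
  read '0': p0 → p0
  read '2': p0 → p0
  read '1': p0 → p0
  read '1': p0 → p0
  read '0': p0 → p0
  end p0, accepted
w3:
  start at p3
  read '2': p3 → p1
  read '1': p1 → p2
  read '0': p2 → p4
  read '1': p4 → p0
  read '1': p0 → p0
  read '0': p0 → p0
  read '0': p0 → p0
  read '0': p0 → p0
  read '0': p0 → p0
  read '2': p0 → p0
  read '0': p0 → p0
  read '0': p0 → p0
  read '0': p0 → p0
  read '0': p0 → p0
  read '2': p0 → p0
  read '0': p0 → p0
  read '1': p0 → p0
  read '2': p0 → p0
  read '0': p0 → p0
  read '1': p0 → p0
  end p0, accepted

3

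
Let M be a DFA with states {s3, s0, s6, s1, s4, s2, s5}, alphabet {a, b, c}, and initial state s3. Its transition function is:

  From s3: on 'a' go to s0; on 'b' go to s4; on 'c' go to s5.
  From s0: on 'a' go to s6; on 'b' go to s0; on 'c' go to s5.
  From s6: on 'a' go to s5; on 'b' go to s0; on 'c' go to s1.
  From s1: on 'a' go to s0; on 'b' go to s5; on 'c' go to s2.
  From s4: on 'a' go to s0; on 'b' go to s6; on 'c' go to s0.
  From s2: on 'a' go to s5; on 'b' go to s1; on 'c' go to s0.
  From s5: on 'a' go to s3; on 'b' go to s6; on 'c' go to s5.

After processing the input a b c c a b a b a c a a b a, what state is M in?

start at s3
read 'a': s3 → s0
read 'b': s0 → s0
read 'c': s0 → s5
read 'c': s5 → s5
read 'a': s5 → s3
read 'b': s3 → s4
read 'a': s4 → s0
read 'b': s0 → s0
read 'a': s0 → s6
read 'c': s6 → s1
read 'a': s1 → s0
read 'a': s0 → s6
read 'b': s6 → s0
read 'a': s0 → s6

s6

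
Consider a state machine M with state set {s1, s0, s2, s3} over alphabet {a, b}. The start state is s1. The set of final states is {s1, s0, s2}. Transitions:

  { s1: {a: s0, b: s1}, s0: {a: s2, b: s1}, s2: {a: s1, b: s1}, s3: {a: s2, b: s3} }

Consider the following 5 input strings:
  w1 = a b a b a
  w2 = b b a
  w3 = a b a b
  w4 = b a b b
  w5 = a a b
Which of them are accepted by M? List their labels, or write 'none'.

w1: s1 → s0 → s1 → s0 → s1 → s0  → end s0, accepted
w2: s1 → s1 → s1 → s0  → end s0, accepted
w3: s1 → s0 → s1 → s0 → s1  → end s1, accepted
w4: s1 → s1 → s0 → s1 → s1  → end s1, accepted
w5: s1 → s0 → s2 → s1  → end s1, accepted

w1, w2, w3, w4, w5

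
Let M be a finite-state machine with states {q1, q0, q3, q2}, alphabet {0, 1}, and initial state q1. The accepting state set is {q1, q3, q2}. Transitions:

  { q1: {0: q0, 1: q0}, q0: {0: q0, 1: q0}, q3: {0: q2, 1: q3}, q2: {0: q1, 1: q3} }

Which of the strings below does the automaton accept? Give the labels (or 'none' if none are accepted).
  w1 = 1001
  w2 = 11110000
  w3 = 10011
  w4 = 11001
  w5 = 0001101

w1: Trace: q1 -1-> q0 -0-> q0 -0-> q0 -1-> q0  → end q0, rejected
w2: Trace: q1 -1-> q0 -1-> q0 -1-> q0 -1-> q0 -0-> q0 -0-> q0 -0-> q0 -0-> q0  → end q0, rejected
w3: Trace: q1 -1-> q0 -0-> q0 -0-> q0 -1-> q0 -1-> q0  → end q0, rejected
w4: Trace: q1 -1-> q0 -1-> q0 -0-> q0 -0-> q0 -1-> q0  → end q0, rejected
w5: Trace: q1 -0-> q0 -0-> q0 -0-> q0 -1-> q0 -1-> q0 -0-> q0 -1-> q0  → end q0, rejected

none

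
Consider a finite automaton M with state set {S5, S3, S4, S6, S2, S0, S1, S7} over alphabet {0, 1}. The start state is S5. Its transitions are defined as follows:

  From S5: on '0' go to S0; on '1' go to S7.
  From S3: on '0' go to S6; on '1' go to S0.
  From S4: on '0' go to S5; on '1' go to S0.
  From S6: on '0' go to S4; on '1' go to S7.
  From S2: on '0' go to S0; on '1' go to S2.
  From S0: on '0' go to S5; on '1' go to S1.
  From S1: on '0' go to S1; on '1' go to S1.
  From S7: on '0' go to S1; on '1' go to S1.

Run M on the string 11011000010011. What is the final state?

S1

start at S5
read '1': S5 → S7
read '1': S7 → S1
read '0': S1 → S1
read '1': S1 → S1
read '1': S1 → S1
read '0': S1 → S1
read '0': S1 → S1
read '0': S1 → S1
read '0': S1 → S1
read '1': S1 → S1
read '0': S1 → S1
read '0': S1 → S1
read '1': S1 → S1
read '1': S1 → S1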